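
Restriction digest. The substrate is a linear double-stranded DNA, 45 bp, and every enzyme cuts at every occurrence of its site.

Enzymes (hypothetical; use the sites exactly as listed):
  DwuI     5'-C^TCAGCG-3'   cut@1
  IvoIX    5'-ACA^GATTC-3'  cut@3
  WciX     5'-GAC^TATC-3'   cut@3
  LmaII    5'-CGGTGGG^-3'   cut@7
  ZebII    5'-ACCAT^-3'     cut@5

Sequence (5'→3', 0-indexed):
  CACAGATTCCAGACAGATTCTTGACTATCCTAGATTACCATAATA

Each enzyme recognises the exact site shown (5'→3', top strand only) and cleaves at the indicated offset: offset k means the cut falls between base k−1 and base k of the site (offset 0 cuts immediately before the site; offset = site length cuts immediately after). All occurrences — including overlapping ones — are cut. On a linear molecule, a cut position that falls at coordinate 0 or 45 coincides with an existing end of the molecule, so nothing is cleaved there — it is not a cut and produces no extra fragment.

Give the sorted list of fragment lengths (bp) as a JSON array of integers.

[4,4,10,11,16]

Per-enzyme occurrences:
  DwuI (CTCAGCG, off=1): no sites
  IvoIX (ACAGATTC, off=3): starts [1, 12] → cuts [4, 15]
  WciX (GACTATC, off=3): starts [22] → cuts [25]
  LmaII (CGGTGGG, off=7): no sites
  ZebII (ACCAT, off=5): starts [36] → cuts [41]

Pooled cuts: [4, 15, 25, 41]

Fragment lengths:
  [0,4): 4 bp
  [4,15): 11 bp
  [15,25): 10 bp
  [25,41): 16 bp
  [41,45): 4 bp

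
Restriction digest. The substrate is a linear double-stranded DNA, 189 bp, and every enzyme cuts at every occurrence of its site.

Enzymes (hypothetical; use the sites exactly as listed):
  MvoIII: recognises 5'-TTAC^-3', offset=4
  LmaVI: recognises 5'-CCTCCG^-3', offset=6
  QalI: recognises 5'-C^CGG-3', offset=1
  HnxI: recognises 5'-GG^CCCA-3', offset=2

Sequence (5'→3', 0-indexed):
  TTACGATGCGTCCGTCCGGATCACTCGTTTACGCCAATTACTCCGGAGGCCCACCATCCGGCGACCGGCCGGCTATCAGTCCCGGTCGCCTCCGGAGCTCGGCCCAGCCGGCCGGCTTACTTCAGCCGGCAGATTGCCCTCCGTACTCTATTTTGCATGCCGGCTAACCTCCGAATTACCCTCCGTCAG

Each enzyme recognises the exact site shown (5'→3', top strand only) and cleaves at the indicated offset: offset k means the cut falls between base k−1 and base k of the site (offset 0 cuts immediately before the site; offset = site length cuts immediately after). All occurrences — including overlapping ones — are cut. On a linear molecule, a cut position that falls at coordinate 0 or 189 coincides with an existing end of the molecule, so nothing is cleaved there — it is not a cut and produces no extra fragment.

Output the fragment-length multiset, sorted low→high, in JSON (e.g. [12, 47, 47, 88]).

Site scan:
  MvoIII TTAC/4: at [0, 28, 37, 116, 175] ⇒ [4, 32, 41, 120, 179]
  LmaVI CCTCCG/6: at [88, 137, 167, 179] ⇒ [94, 143, 173, 185]
  QalI CCGG/1: at [15, 42, 57, 64, 68, 81, 91, 107, 111, 125, 159] ⇒ [16, 43, 58, 65, 69, 82, 92, 108, 112, 126, 160]
  HnxI GGCCCA/2: at [47, 100] ⇒ [49, 102]

Pooled cuts: [4, 16, 32, 41, 43, 49, 58, 65, 69, 82, 92, 94, 102, 108, 112, 120, 126, 143, 160, 173, 179, 185]

Fragment lengths:
  [0,4): 4 bp
  [4,16): 12 bp
  [16,32): 16 bp
  [32,41): 9 bp
  [41,43): 2 bp
  [43,49): 6 bp
  [49,58): 9 bp
  [58,65): 7 bp
  [65,69): 4 bp
  [69,82): 13 bp
  [82,92): 10 bp
  [92,94): 2 bp
  [94,102): 8 bp
  [102,108): 6 bp
  [108,112): 4 bp
  [112,120): 8 bp
  [120,126): 6 bp
  [126,143): 17 bp
  [143,160): 17 bp
  [160,173): 13 bp
  [173,179): 6 bp
  [179,185): 6 bp
  [185,189): 4 bp

[2,2,4,4,4,4,6,6,6,6,6,7,8,8,9,9,10,12,13,13,16,17,17]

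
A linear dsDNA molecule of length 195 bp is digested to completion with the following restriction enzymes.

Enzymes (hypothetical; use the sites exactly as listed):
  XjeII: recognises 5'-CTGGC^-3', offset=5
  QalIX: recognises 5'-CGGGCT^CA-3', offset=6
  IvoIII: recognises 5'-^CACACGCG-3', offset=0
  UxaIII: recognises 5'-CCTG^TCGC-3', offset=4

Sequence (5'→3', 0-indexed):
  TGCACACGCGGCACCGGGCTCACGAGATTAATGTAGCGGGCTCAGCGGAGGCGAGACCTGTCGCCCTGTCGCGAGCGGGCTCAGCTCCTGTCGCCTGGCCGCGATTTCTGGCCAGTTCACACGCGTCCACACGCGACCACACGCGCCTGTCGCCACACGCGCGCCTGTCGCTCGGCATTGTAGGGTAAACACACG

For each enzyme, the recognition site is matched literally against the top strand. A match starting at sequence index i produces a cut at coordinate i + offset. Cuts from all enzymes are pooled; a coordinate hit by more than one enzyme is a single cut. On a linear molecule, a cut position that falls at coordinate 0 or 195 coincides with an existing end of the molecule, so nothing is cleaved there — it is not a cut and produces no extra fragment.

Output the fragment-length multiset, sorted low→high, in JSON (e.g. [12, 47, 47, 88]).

Site scan:
  XjeII (CTGGC, off=5): starts [94, 107] → cuts [99, 112]
  QalIX (CGGGCTCA, off=6): starts [14, 36, 75] → cuts [20, 42, 81]
  IvoIII (CACACGCG, off=0): starts [2, 117, 127, 137, 153] → cuts [2, 117, 127, 137, 153]
  UxaIII (CCTGTCGC, off=4): starts [56, 64, 86, 145, 163] → cuts [60, 68, 90, 149, 167]

Pooled cuts: [2, 20, 42, 60, 68, 81, 90, 99, 112, 117, 127, 137, 149, 153, 167]

Fragments:
  [0,2): 2 bp
  [2,20): 18 bp
  [20,42): 22 bp
  [42,60): 18 bp
  [60,68): 8 bp
  [68,81): 13 bp
  [81,90): 9 bp
  [90,99): 9 bp
  [99,112): 13 bp
  [112,117): 5 bp
  [117,127): 10 bp
  [127,137): 10 bp
  [137,149): 12 bp
  [149,153): 4 bp
  [153,167): 14 bp
  [167,195): 28 bp

[2,4,5,8,9,9,10,10,12,13,13,14,18,18,22,28]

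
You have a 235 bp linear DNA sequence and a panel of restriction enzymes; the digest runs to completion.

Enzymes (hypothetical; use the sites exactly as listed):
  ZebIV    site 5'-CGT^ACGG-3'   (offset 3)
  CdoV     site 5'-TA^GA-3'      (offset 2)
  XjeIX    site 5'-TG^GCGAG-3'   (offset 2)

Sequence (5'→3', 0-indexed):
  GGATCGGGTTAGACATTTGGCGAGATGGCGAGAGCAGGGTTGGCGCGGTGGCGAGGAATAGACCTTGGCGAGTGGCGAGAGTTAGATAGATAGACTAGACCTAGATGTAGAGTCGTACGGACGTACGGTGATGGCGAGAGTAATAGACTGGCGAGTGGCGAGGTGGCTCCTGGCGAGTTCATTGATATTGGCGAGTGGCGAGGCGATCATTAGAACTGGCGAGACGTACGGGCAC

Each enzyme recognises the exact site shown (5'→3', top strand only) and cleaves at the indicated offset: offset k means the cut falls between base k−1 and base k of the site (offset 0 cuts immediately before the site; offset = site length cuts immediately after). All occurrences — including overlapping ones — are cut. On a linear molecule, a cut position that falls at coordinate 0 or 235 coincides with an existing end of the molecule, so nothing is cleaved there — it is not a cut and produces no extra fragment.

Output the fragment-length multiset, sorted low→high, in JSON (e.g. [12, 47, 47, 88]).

Scan for sites:
  ZebIV CGTACGG/3: at [113, 121, 224] ⇒ [116, 124, 227]
  CdoV TAGA/2: at [9, 58, 82, 86, 90, 95, 101, 107, 143, 210] ⇒ [11, 60, 84, 88, 92, 97, 103, 109, 145, 212]
  XjeIX TGGCGAG/2: at [17, 25, 48, 65, 72, 131, 148, 155, 170, 188, 195, 216] ⇒ [19, 27, 50, 67, 74, 133, 150, 157, 172, 190, 197, 218]

All cut coordinates (distinct, sorted): [11, 19, 27, 50, 60, 67, 74, 84, 88, 92, 97, 103, 109, 116, 124, 133, 145, 150, 157, 172, 190, 197, 212, 218, 227]

Fragments:
  [0,11): 11 bp
  [11,19): 8 bp
  [19,27): 8 bp
  [27,50): 23 bp
  [50,60): 10 bp
  [60,67): 7 bp
  [67,74): 7 bp
  [74,84): 10 bp
  [84,88): 4 bp
  [88,92): 4 bp
  [92,97): 5 bp
  [97,103): 6 bp
  [103,109): 6 bp
  [109,116): 7 bp
  [116,124): 8 bp
  [124,133): 9 bp
  [133,145): 12 bp
  [145,150): 5 bp
  [150,157): 7 bp
  [157,172): 15 bp
  [172,190): 18 bp
  [190,197): 7 bp
  [197,212): 15 bp
  [212,218): 6 bp
  [218,227): 9 bp
  [227,235): 8 bp

[4,4,5,5,6,6,6,7,7,7,7,7,8,8,8,8,9,9,10,10,11,12,15,15,18,23]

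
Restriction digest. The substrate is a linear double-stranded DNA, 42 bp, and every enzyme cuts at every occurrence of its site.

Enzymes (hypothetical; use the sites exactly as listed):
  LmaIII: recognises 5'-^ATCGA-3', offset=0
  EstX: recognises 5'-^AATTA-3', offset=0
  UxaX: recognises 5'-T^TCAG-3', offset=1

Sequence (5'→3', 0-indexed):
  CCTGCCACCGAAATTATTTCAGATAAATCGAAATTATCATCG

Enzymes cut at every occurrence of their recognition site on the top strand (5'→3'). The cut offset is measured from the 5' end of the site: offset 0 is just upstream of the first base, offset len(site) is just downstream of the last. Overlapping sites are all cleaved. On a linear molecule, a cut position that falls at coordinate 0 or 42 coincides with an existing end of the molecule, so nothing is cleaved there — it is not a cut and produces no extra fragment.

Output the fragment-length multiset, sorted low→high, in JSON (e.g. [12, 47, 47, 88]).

Site scan:
  LmaIII (ATCGA, off=0): starts [26] → cuts [26]
  EstX (AATTA, off=0): starts [11, 31] → cuts [11, 31]
  UxaX (TTCAG, off=1): starts [17] → cuts [18]

Pooled cuts: [11, 18, 26, 31]

Fragments:
  [0,11): 11 bp
  [11,18): 7 bp
  [18,26): 8 bp
  [26,31): 5 bp
  [31,42): 11 bp

[5,7,8,11,11]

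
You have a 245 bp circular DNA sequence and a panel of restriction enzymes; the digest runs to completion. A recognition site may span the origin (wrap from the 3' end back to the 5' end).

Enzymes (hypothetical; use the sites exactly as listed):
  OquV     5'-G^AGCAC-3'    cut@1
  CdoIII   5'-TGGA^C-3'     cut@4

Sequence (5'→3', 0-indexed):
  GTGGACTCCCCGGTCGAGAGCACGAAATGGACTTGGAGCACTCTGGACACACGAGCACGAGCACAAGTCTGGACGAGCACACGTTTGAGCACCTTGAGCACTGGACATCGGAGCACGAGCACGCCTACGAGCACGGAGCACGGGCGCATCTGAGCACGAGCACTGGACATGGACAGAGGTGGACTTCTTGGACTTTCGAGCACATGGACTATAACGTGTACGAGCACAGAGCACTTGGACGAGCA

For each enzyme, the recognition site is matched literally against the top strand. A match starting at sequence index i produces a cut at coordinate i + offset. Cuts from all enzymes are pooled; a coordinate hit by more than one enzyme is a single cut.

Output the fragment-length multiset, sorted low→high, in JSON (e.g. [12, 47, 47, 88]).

[2,5,6,6,6,6,6,6,6,7,7,9,9,9,9,10,10,10,11,11,12,12,13,13,14,14,16]

Per-enzyme occurrences:
  OquV GAGCAC/1: at [17, 35, 52, 58, 74, 86, 95, 110, 116, 128, 135, 151, 157, 197, 221, 228] ⇒ [18, 36, 53, 59, 75, 87, 96, 111, 117, 129, 136, 152, 158, 198, 222, 229]
  CdoIII TGGAC/4: at [1, 27, 43, 69, 101, 163, 169, 179, 188, 204, 235] ⇒ [5, 31, 47, 73, 105, 167, 173, 183, 192, 208, 239]

All cut coordinates (distinct, sorted): [5, 18, 31, 36, 47, 53, 59, 73, 75, 87, 96, 105, 111, 117, 129, 136, 152, 158, 167, 173, 183, 192, 198, 208, 222, 229, 239]

Fragment lengths:
  5→18: 13 bp
  18→31: 13 bp
  31→36: 5 bp
  36→47: 11 bp
  47→53: 6 bp
  53→59: 6 bp
  59→73: 14 bp
  73→75: 2 bp
  75→87: 12 bp
  87→96: 9 bp
  96→105: 9 bp
  105→111: 6 bp
  111→117: 6 bp
  117→129: 12 bp
  129→136: 7 bp
  136→152: 16 bp
  152→158: 6 bp
  158→167: 9 bp
  167→173: 6 bp
  173→183: 10 bp
  183→192: 9 bp
  192→198: 6 bp
  198→208: 10 bp
  208→222: 14 bp
  222→229: 7 bp
  229→239: 10 bp
  239→5 (wrap): 245-239+5 = 11 bp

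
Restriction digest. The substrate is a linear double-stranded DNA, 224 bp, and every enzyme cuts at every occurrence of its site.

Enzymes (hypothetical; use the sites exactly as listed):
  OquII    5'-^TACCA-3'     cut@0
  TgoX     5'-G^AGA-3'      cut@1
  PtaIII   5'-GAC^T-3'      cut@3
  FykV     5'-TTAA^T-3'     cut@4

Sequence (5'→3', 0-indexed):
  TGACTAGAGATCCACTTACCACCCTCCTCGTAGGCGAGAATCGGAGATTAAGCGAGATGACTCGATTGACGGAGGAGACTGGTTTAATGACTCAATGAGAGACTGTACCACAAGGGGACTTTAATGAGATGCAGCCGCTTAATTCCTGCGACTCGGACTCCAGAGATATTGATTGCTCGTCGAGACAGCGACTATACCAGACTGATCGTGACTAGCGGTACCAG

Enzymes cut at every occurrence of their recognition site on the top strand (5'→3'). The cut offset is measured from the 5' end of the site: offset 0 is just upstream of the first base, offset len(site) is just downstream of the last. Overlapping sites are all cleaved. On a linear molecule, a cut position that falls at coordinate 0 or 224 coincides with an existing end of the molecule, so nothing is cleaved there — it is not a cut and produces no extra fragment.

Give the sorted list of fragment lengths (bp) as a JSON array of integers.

[2,2,2,2,3,4,4,4,4,5,5,6,6,6,6,7,8,8,8,9,10,10,10,10,14,14,16,19,20]

Scan for sites:
  OquII (TACCA, off=0): starts [16, 105, 194, 218] → cuts [16, 105, 194, 218]
  TgoX (GAGA, off=1): starts [6, 35, 43, 53, 74, 96, 98, 125, 162, 181] → cuts [7, 36, 44, 54, 75, 97, 99, 126, 163, 182]
  PtaIII (GACT, off=3): starts [1, 58, 76, 88, 100, 116, 149, 155, 189, 199, 209] → cuts [4, 61, 79, 91, 103, 119, 152, 158, 192, 202, 212]
  FykV (TTAAT, off=4): starts [83, 120, 138] → cuts [87, 124, 142]

All cut coordinates (distinct, sorted): [4, 7, 16, 36, 44, 54, 61, 75, 79, 87, 91, 97, 99, 103, 105, 119, 124, 126, 142, 152, 158, 163, 182, 192, 194, 202, 212, 218]

Fragments:
  [0,4): 4 bp
  [4,7): 3 bp
  [7,16): 9 bp
  [16,36): 20 bp
  [36,44): 8 bp
  [44,54): 10 bp
  [54,61): 7 bp
  [61,75): 14 bp
  [75,79): 4 bp
  [79,87): 8 bp
  [87,91): 4 bp
  [91,97): 6 bp
  [97,99): 2 bp
  [99,103): 4 bp
  [103,105): 2 bp
  [105,119): 14 bp
  [119,124): 5 bp
  [124,126): 2 bp
  [126,142): 16 bp
  [142,152): 10 bp
  [152,158): 6 bp
  [158,163): 5 bp
  [163,182): 19 bp
  [182,192): 10 bp
  [192,194): 2 bp
  [194,202): 8 bp
  [202,212): 10 bp
  [212,218): 6 bp
  [218,224): 6 bp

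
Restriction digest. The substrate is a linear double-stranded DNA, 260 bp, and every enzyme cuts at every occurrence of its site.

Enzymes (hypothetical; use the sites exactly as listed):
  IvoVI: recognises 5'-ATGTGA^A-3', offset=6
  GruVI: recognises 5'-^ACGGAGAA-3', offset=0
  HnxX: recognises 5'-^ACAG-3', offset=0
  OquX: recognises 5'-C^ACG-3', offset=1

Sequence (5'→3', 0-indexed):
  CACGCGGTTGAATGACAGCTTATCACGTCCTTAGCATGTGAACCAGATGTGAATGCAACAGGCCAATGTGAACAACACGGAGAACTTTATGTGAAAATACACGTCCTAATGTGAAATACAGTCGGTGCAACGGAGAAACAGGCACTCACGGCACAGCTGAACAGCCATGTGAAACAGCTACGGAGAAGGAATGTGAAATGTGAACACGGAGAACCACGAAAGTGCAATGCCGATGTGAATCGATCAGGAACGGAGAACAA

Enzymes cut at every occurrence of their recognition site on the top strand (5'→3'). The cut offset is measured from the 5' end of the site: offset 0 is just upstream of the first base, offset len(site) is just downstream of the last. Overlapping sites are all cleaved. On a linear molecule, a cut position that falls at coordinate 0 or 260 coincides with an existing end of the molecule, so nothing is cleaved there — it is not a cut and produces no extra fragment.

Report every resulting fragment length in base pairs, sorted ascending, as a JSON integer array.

[1,1,2,3,5,5,5,6,6,7,8,8,10,10,10,11,11,11,12,12,13,14,14,17,17,18,23]

Per-enzyme occurrences:
  IvoVI ATGTGAA/6: at [35, 46, 65, 88, 108, 166, 190, 197, 232] ⇒ [41, 52, 71, 94, 114, 172, 196, 203, 238]
  GruVI ACGGAGAA/0: at [76, 129, 179, 205, 249] ⇒ [76, 129, 179, 205, 249]
  HnxX ACAG/0: at [14, 57, 117, 137, 152, 160, 173] ⇒ [14, 57, 117, 137, 152, 160, 173]
  OquX CACG/1: at [0, 23, 75, 99, 146, 204, 214] ⇒ [1, 24, 76, 100, 147, 205, 215]

All cut coordinates (distinct, sorted): [1, 14, 24, 41, 52, 57, 71, 76, 94, 100, 114, 117, 129, 137, 147, 152, 160, 172, 173, 179, 196, 203, 205, 215, 238, 249]

Fragment lengths:
  [0,1): 1 bp
  [1,14): 13 bp
  [14,24): 10 bp
  [24,41): 17 bp
  [41,52): 11 bp
  [52,57): 5 bp
  [57,71): 14 bp
  [71,76): 5 bp
  [76,94): 18 bp
  [94,100): 6 bp
  [100,114): 14 bp
  [114,117): 3 bp
  [117,129): 12 bp
  [129,137): 8 bp
  [137,147): 10 bp
  [147,152): 5 bp
  [152,160): 8 bp
  [160,172): 12 bp
  [172,173): 1 bp
  [173,179): 6 bp
  [179,196): 17 bp
  [196,203): 7 bp
  [203,205): 2 bp
  [205,215): 10 bp
  [215,238): 23 bp
  [238,249): 11 bp
  [249,260): 11 bp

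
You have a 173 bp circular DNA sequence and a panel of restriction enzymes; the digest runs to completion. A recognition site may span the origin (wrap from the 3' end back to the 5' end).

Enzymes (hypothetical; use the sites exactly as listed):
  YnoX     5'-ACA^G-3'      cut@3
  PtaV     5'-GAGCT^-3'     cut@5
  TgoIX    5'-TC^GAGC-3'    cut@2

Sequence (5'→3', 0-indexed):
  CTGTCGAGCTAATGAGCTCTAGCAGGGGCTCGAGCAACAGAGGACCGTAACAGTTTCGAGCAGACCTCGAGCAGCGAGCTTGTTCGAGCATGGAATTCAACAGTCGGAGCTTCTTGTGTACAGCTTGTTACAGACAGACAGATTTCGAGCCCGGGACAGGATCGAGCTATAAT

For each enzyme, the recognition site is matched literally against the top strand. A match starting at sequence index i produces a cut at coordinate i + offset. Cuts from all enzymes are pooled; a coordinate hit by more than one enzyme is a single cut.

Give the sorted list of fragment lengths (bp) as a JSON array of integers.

Scan for sites:
  YnoX (ACAG, off=3): starts [36, 49, 99, 119, 129, 133, 137, 155] → cuts [39, 52, 102, 122, 132, 136, 140, 158]
  PtaV (GAGCT, off=5): starts [5, 13, 75, 106, 163] → cuts [10, 18, 80, 111, 168]
  TgoIX (TCGAGC, off=2): starts [3, 29, 55, 66, 83, 144, 161] → cuts [5, 31, 57, 68, 85, 146, 163]

All cut coordinates (distinct, sorted): [5, 10, 18, 31, 39, 52, 57, 68, 80, 85, 102, 111, 122, 132, 136, 140, 146, 158, 163, 168]

Fragments:
  5→10: 5 bp
  10→18: 8 bp
  18→31: 13 bp
  31→39: 8 bp
  39→52: 13 bp
  52→57: 5 bp
  57→68: 11 bp
  68→80: 12 bp
  80→85: 5 bp
  85→102: 17 bp
  102→111: 9 bp
  111→122: 11 bp
  122→132: 10 bp
  132→136: 4 bp
  136→140: 4 bp
  140→146: 6 bp
  146→158: 12 bp
  158→163: 5 bp
  163→168: 5 bp
  168→5 (wrap): 173-168+5 = 10 bp

[4,4,5,5,5,5,5,6,8,8,9,10,10,11,11,12,12,13,13,17]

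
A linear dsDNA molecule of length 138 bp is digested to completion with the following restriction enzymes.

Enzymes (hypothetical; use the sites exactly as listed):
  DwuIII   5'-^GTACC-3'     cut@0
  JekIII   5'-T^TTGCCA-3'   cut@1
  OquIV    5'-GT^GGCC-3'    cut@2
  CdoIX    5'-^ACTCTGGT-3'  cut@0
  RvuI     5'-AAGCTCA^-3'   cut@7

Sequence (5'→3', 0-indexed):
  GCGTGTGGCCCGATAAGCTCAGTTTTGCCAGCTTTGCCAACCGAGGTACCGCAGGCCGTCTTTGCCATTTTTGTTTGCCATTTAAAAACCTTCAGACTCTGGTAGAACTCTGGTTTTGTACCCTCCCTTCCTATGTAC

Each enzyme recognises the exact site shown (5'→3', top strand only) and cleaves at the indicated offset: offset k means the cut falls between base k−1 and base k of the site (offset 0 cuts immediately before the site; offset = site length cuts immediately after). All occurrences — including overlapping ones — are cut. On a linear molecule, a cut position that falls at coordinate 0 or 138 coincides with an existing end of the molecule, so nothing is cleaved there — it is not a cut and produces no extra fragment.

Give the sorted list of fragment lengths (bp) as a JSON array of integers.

[3,6,9,11,11,12,13,15,16,21,21]

Scan for sites:
  DwuIII GTACC/0: at [45, 117] ⇒ [45, 117]
  JekIII TTTGCCA/1: at [23, 32, 60, 73] ⇒ [24, 33, 61, 74]
  OquIV GTGGCC/2: at [4] ⇒ [6]
  CdoIX ACTCTGGT/0: at [95, 106] ⇒ [95, 106]
  RvuI AAGCTCA/7: at [14] ⇒ [21]

Pooled cuts: [6, 21, 24, 33, 45, 61, 74, 95, 106, 117]

Fragment lengths:
  [0,6): 6 bp
  [6,21): 15 bp
  [21,24): 3 bp
  [24,33): 9 bp
  [33,45): 12 bp
  [45,61): 16 bp
  [61,74): 13 bp
  [74,95): 21 bp
  [95,106): 11 bp
  [106,117): 11 bp
  [117,138): 21 bp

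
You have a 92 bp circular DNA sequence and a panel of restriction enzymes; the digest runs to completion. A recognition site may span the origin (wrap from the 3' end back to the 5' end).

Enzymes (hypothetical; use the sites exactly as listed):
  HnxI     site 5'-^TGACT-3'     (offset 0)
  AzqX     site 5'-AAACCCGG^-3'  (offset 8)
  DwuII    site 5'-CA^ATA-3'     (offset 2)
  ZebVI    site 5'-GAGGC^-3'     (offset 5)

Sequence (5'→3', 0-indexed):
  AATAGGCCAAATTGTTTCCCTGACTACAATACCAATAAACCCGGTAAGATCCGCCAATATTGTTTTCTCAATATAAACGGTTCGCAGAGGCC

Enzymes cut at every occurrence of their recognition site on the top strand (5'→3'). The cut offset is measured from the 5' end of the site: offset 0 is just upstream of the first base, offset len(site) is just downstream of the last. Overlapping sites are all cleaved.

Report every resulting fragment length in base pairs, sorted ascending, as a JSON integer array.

[2,6,8,10,12,14,19,21]

Site scan:
  HnxI TGACT/0: at [20] ⇒ [20]
  AzqX AAACCCGG/8: at [36] ⇒ [44]
  DwuII CAATA/2: at [26, 32, 54, 68, 91] ⇒ [1, 28, 34, 56, 70]
  ZebVI GAGGC/5: at [86] ⇒ [91]

All cut coordinates (distinct, sorted): [1, 20, 28, 34, 44, 56, 70, 91]

Fragments:
  1→20: 19 bp
  20→28: 8 bp
  28→34: 6 bp
  34→44: 10 bp
  44→56: 12 bp
  56→70: 14 bp
  70→91: 21 bp
  91→1 (wrap): 92-91+1 = 2 bp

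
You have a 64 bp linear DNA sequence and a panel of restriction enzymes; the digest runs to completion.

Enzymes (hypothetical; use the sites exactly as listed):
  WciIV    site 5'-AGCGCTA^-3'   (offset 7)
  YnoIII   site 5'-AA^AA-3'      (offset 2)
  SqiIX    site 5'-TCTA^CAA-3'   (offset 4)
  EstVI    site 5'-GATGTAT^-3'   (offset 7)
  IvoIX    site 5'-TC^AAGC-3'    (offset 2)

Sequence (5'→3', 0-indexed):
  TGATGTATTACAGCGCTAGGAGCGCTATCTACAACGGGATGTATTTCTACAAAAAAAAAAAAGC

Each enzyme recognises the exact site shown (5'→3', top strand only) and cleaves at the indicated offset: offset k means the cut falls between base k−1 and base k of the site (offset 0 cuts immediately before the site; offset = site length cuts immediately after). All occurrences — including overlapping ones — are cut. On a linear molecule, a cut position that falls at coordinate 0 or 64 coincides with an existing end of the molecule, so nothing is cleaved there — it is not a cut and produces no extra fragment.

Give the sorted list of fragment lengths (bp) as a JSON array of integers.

Scan for sites:
  WciIV AGCGCTA/7: at [11, 20] ⇒ [18, 27]
  YnoIII AAAA/2: at [50, 51, 52, 53, 54, 55, 56, 57, 58] ⇒ [52, 53, 54, 55, 56, 57, 58, 59, 60]
  SqiIX TCTACAA/4: at [27, 45] ⇒ [31, 49]
  EstVI GATGTAT/7: at [1, 37] ⇒ [8, 44]
  IvoIX (TCAAGC, off=2): no sites

Pooled cuts: [8, 18, 27, 31, 44, 49, 52, 53, 54, 55, 56, 57, 58, 59, 60]

Fragments:
  [0,8): 8 bp
  [8,18): 10 bp
  [18,27): 9 bp
  [27,31): 4 bp
  [31,44): 13 bp
  [44,49): 5 bp
  [49,52): 3 bp
  [52,53): 1 bp
  [53,54): 1 bp
  [54,55): 1 bp
  [55,56): 1 bp
  [56,57): 1 bp
  [57,58): 1 bp
  [58,59): 1 bp
  [59,60): 1 bp
  [60,64): 4 bp

[1,1,1,1,1,1,1,1,3,4,4,5,8,9,10,13]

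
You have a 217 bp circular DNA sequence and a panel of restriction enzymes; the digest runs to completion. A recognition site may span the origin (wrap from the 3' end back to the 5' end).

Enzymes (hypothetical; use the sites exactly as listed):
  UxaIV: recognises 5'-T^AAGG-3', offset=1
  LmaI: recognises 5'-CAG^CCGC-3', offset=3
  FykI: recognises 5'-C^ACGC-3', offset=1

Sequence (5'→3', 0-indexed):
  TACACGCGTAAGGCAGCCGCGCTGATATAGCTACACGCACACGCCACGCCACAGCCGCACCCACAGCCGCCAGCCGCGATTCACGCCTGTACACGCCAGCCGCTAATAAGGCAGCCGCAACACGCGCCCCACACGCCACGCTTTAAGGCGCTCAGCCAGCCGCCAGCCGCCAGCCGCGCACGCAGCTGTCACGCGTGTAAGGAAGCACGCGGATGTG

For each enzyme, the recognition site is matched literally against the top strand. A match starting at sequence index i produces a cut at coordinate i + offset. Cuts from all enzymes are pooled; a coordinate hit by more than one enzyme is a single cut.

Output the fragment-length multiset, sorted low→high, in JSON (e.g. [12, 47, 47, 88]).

Scan for sites:
  UxaIV (TAAGG, off=1): starts [8, 106, 143, 197] → cuts [9, 107, 144, 198]
  LmaI (CAGCCGC, off=3): starts [13, 51, 63, 70, 96, 111, 156, 163, 170] → cuts [16, 54, 66, 73, 99, 114, 159, 166, 173]
  FykI (CACGC, off=1): starts [2, 33, 39, 44, 81, 91, 120, 131, 136, 178, 189, 205] → cuts [3, 34, 40, 45, 82, 92, 121, 132, 137, 179, 190, 206]

All cut coordinates (distinct, sorted): [3, 9, 16, 34, 40, 45, 54, 66, 73, 82, 92, 99, 107, 114, 121, 132, 137, 144, 159, 166, 173, 179, 190, 198, 206]

Fragments:
  3→9: 6 bp
  9→16: 7 bp
  16→34: 18 bp
  34→40: 6 bp
  40→45: 5 bp
  45→54: 9 bp
  54→66: 12 bp
  66→73: 7 bp
  73→82: 9 bp
  82→92: 10 bp
  92→99: 7 bp
  99→107: 8 bp
  107→114: 7 bp
  114→121: 7 bp
  121→132: 11 bp
  132→137: 5 bp
  137→144: 7 bp
  144→159: 15 bp
  159→166: 7 bp
  166→173: 7 bp
  173→179: 6 bp
  179→190: 11 bp
  190→198: 8 bp
  198→206: 8 bp
  206→3 (wrap): 217-206+3 = 14 bp

[5,5,6,6,6,7,7,7,7,7,7,7,7,8,8,8,9,9,10,11,11,12,14,15,18]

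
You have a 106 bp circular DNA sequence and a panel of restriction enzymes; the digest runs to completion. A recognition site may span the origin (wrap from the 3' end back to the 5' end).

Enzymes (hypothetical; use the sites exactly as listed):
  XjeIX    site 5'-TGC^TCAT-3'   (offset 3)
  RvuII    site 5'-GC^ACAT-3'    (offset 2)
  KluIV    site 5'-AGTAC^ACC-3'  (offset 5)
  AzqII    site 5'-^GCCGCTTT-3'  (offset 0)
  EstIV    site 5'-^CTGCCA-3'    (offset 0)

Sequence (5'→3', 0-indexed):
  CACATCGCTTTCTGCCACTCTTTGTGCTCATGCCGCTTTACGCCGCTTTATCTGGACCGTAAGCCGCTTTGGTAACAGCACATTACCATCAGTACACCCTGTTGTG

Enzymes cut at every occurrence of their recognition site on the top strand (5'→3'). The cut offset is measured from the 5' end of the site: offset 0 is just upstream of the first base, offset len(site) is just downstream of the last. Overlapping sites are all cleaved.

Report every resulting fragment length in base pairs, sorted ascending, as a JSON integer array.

Scan for sites:
  XjeIX TGCTCAT/3: at [24] ⇒ [27]
  RvuII GCACAT/2: at [77, 105] ⇒ [1, 79]
  KluIV AGTACACC/5: at [90] ⇒ [95]
  AzqII GCCGCTTT/0: at [31, 41, 62] ⇒ [31, 41, 62]
  EstIV CTGCCA/0: at [11] ⇒ [11]

All cut coordinates (distinct, sorted): [1, 11, 27, 31, 41, 62, 79, 95]

Fragments:
  1→11: 10 bp
  11→27: 16 bp
  27→31: 4 bp
  31→41: 10 bp
  41→62: 21 bp
  62→79: 17 bp
  79→95: 16 bp
  95→1 (wrap): 106-95+1 = 12 bp

[4,10,10,12,16,16,17,21]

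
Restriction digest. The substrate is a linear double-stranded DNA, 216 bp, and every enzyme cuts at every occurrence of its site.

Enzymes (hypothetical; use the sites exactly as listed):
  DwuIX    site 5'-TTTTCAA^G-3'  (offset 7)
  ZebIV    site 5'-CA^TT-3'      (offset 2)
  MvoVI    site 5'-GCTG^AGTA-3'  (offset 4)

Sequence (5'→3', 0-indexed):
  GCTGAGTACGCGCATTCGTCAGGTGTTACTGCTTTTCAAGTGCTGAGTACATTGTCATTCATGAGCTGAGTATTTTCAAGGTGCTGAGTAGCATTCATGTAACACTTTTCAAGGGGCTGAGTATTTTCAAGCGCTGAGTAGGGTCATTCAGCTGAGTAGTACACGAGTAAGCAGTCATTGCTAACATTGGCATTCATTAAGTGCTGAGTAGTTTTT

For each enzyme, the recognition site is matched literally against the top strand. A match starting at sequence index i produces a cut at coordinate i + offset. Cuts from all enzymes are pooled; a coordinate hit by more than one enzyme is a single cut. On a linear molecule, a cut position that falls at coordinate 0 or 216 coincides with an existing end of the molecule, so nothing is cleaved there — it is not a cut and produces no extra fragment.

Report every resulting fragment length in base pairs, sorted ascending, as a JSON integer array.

[4,4,6,6,6,6,6,7,7,7,8,9,10,10,10,10,11,11,11,19,23,25]

Site scan:
  DwuIX (TTTTCAAG, off=7): starts [32, 72, 105, 123] → cuts [39, 79, 112, 130]
  ZebIV (CATT, off=2): starts [12, 49, 55, 91, 144, 175, 184, 190, 194] → cuts [14, 51, 57, 93, 146, 177, 186, 192, 196]
  MvoVI (GCTGAGTA, off=4): starts [0, 41, 64, 82, 115, 132, 150, 202] → cuts [4, 45, 68, 86, 119, 136, 154, 206]

Pooled cuts: [4, 14, 39, 45, 51, 57, 68, 79, 86, 93, 112, 119, 130, 136, 146, 154, 177, 186, 192, 196, 206]

Fragment lengths:
  [0,4): 4 bp
  [4,14): 10 bp
  [14,39): 25 bp
  [39,45): 6 bp
  [45,51): 6 bp
  [51,57): 6 bp
  [57,68): 11 bp
  [68,79): 11 bp
  [79,86): 7 bp
  [86,93): 7 bp
  [93,112): 19 bp
  [112,119): 7 bp
  [119,130): 11 bp
  [130,136): 6 bp
  [136,146): 10 bp
  [146,154): 8 bp
  [154,177): 23 bp
  [177,186): 9 bp
  [186,192): 6 bp
  [192,196): 4 bp
  [196,206): 10 bp
  [206,216): 10 bp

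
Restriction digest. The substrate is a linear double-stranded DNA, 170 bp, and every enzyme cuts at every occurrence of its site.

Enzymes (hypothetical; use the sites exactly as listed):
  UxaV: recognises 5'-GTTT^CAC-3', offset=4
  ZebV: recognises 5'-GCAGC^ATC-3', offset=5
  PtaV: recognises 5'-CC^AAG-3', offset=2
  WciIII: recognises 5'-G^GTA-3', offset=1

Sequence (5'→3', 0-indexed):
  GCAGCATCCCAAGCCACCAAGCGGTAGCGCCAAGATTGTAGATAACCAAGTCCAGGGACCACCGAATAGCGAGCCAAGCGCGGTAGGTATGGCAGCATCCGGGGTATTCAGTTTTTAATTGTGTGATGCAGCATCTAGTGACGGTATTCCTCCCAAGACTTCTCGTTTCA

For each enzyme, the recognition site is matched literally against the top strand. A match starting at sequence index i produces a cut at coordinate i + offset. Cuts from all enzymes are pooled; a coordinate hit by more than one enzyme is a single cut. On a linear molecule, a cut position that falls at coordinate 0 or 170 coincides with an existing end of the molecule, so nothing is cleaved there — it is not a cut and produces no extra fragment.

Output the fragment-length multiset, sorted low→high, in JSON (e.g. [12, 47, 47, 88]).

Site scan:
  UxaV (GTTTCAC, off=4): no sites
  ZebV (GCAGCATC, off=5): starts [0, 91, 127] → cuts [5, 96, 132]
  PtaV (CCAAG, off=2): starts [8, 16, 29, 45, 73, 152] → cuts [10, 18, 31, 47, 75, 154]
  WciIII (GGTA, off=1): starts [22, 81, 85, 102, 142] → cuts [23, 82, 86, 103, 143]

All cut coordinates (distinct, sorted): [5, 10, 18, 23, 31, 47, 75, 82, 86, 96, 103, 132, 143, 154]

Fragments:
  [0,5): 5 bp
  [5,10): 5 bp
  [10,18): 8 bp
  [18,23): 5 bp
  [23,31): 8 bp
  [31,47): 16 bp
  [47,75): 28 bp
  [75,82): 7 bp
  [82,86): 4 bp
  [86,96): 10 bp
  [96,103): 7 bp
  [103,132): 29 bp
  [132,143): 11 bp
  [143,154): 11 bp
  [154,170): 16 bp

[4,5,5,5,7,7,8,8,10,11,11,16,16,28,29]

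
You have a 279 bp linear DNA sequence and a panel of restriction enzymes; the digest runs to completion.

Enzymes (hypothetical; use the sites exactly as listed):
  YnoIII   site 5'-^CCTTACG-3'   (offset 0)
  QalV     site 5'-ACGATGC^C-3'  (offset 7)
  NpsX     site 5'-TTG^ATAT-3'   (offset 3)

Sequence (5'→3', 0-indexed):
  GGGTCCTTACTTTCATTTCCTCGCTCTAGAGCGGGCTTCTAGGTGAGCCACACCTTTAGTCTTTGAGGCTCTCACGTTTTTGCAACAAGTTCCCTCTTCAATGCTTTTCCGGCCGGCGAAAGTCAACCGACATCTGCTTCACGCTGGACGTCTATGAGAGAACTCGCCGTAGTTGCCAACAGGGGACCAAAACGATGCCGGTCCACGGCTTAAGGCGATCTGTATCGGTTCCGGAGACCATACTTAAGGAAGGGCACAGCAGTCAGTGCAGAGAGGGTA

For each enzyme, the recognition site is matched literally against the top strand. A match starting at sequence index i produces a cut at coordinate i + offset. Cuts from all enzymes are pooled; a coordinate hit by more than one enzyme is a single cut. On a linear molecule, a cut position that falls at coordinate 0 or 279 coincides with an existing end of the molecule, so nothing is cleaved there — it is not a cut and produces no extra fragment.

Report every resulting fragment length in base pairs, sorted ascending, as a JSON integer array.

Site scan:
  YnoIII (CCTTACG, off=0): no sites
  QalV (ACGATGCC, off=7): starts [191] → cuts [198]
  NpsX (TTGATAT, off=3): no sites

All cut coordinates (distinct, sorted): [198]

Fragments:
  [0,198): 198 bp
  [198,279): 81 bp

[81,198]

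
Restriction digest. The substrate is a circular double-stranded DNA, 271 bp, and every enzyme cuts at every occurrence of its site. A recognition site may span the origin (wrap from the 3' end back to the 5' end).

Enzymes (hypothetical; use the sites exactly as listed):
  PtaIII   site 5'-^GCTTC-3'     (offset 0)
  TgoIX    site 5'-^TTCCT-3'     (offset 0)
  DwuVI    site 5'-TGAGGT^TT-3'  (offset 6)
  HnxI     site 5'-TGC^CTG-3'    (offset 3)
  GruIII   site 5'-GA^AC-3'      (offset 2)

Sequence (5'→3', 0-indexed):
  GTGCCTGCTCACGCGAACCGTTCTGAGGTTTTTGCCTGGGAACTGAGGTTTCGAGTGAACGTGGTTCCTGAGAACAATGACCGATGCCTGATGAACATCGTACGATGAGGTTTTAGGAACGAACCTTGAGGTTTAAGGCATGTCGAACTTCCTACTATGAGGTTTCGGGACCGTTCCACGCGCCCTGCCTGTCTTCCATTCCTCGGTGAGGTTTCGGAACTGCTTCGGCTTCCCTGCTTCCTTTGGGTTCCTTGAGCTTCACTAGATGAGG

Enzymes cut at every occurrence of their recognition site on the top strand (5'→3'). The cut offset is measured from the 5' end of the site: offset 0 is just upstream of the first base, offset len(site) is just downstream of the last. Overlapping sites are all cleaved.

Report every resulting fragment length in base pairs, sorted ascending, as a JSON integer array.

[2,2,3,4,6,6,6,6,6,7,7,8,8,8,9,9,10,10,10,12,13,14,14,14,15,17,20,25]

Site scan:
  PtaIII (GCTTC, off=0): starts [221, 227, 235, 255] → cuts [221, 227, 235, 255]
  TgoIX (TTCCT, off=0): starts [64, 148, 198, 237, 247] → cuts [64, 148, 198, 237, 247]
  DwuVI (TGAGGTTT, off=6): starts [23, 43, 105, 126, 157, 206] → cuts [29, 49, 111, 132, 163, 212]
  HnxI (TGCCTG, off=3): starts [1, 32, 84, 185] → cuts [4, 35, 87, 188]
  GruIII (GAAC, off=2): starts [14, 39, 56, 71, 92, 116, 120, 144, 216] → cuts [16, 41, 58, 73, 94, 118, 122, 146, 218]

Pooled cuts: [4, 16, 29, 35, 41, 49, 58, 64, 73, 87, 94, 111, 118, 122, 132, 146, 148, 163, 188, 198, 212, 218, 221, 227, 235, 237, 247, 255]

Fragments:
  4→16: 12 bp
  16→29: 13 bp
  29→35: 6 bp
  35→41: 6 bp
  41→49: 8 bp
  49→58: 9 bp
  58→64: 6 bp
  64→73: 9 bp
  73→87: 14 bp
  87→94: 7 bp
  94→111: 17 bp
  111→118: 7 bp
  118→122: 4 bp
  122→132: 10 bp
  132→146: 14 bp
  146→148: 2 bp
  148→163: 15 bp
  163→188: 25 bp
  188→198: 10 bp
  198→212: 14 bp
  212→218: 6 bp
  218→221: 3 bp
  221→227: 6 bp
  227→235: 8 bp
  235→237: 2 bp
  237→247: 10 bp
  247→255: 8 bp
  255→4 (wrap): 271-255+4 = 20 bp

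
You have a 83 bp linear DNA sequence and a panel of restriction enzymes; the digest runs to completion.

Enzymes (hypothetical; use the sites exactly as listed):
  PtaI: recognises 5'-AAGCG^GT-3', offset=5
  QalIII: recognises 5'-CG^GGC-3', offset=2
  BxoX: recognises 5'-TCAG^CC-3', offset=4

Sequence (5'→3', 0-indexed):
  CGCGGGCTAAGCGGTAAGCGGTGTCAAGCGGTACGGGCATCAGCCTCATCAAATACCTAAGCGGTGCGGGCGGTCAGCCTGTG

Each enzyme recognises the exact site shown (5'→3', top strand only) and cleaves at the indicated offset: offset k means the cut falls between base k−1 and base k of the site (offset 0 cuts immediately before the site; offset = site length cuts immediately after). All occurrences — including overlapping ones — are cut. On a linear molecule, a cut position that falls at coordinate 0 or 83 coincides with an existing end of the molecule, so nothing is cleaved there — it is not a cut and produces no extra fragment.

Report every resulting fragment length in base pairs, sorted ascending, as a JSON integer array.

Site scan:
  PtaI (AAGCGGT, off=5): starts [8, 15, 25, 58] → cuts [13, 20, 30, 63]
  QalIII (CGGGC, off=2): starts [2, 33, 66] → cuts [4, 35, 68]
  BxoX (TCAGCC, off=4): starts [39, 73] → cuts [43, 77]

Pooled cuts: [4, 13, 20, 30, 35, 43, 63, 68, 77]

Fragments:
  [0,4): 4 bp
  [4,13): 9 bp
  [13,20): 7 bp
  [20,30): 10 bp
  [30,35): 5 bp
  [35,43): 8 bp
  [43,63): 20 bp
  [63,68): 5 bp
  [68,77): 9 bp
  [77,83): 6 bp

[4,5,5,6,7,8,9,9,10,20]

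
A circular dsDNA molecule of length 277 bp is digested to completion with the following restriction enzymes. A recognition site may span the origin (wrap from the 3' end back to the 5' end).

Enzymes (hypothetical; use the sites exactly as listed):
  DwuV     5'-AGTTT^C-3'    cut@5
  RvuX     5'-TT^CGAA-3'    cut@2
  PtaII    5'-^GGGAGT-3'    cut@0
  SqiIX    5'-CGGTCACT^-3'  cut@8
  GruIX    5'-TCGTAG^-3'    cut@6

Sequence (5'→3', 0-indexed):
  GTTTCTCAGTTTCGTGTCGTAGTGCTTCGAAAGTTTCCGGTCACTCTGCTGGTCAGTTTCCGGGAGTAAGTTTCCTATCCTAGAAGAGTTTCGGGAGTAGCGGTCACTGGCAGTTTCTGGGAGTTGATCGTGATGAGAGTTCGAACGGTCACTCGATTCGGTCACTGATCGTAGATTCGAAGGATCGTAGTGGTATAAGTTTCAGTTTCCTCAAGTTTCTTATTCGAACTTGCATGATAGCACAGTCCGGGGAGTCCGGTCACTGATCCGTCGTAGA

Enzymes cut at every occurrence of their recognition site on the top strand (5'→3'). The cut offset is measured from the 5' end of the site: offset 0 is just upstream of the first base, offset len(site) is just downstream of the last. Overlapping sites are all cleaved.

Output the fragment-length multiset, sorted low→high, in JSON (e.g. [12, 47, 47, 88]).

[1,2,2,3,5,5,6,6,8,8,8,9,9,10,10,12,12,12,12,13,13,14,15,16,18,23,25]

Scan for sites:
  DwuV (AGTTTC, off=5): starts [7, 31, 54, 68, 86, 111, 197, 203, 213, 276] → cuts [4, 12, 36, 59, 73, 91, 116, 202, 208, 218]
  RvuX (TTCGAA, off=2): starts [25, 139, 175, 222] → cuts [27, 141, 177, 224]
  PtaII (GGGAGT, off=0): starts [61, 92, 118, 249] → cuts [61, 92, 118, 249]
  SqiIX (CGGTCACT, off=8): starts [37, 100, 145, 158, 256] → cuts [45, 108, 153, 166, 264]
  GruIX (TCGTAG, off=6): starts [16, 168, 184, 270] → cuts [22, 174, 190, 276]

Pooled cuts: [4, 12, 22, 27, 36, 45, 59, 61, 73, 91, 92, 108, 116, 118, 141, 153, 166, 174, 177, 190, 202, 208, 218, 224, 249, 264, 276]

Fragments:
  4→12: 8 bp
  12→22: 10 bp
  22→27: 5 bp
  27→36: 9 bp
  36→45: 9 bp
  45→59: 14 bp
  59→61: 2 bp
  61→73: 12 bp
  73→91: 18 bp
  91→92: 1 bp
  92→108: 16 bp
  108→116: 8 bp
  116→118: 2 bp
  118→141: 23 bp
  141→153: 12 bp
  153→166: 13 bp
  166→174: 8 bp
  174→177: 3 bp
  177→190: 13 bp
  190→202: 12 bp
  202→208: 6 bp
  208→218: 10 bp
  218→224: 6 bp
  224→249: 25 bp
  249→264: 15 bp
  264→276: 12 bp
  276→4 (wrap): 277-276+4 = 5 bp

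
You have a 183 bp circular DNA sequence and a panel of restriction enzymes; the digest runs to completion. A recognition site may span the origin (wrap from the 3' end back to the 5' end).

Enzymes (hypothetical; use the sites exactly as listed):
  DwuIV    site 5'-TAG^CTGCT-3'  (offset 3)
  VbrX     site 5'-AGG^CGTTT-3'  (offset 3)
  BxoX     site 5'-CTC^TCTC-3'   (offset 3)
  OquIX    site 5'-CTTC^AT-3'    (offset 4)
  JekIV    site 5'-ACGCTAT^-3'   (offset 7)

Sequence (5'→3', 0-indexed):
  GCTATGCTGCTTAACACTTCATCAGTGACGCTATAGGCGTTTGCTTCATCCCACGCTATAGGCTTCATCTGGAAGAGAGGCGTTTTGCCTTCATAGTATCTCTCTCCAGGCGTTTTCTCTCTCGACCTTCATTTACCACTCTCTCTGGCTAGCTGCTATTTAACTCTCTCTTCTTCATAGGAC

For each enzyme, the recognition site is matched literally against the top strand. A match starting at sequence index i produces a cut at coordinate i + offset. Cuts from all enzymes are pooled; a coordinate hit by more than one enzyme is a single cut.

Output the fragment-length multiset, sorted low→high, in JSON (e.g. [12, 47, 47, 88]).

Site scan:
  DwuIV (TAGCTGCT, off=3): starts [149] → cuts [152]
  VbrX (AGGCGTTT, off=3): starts [34, 77, 107] → cuts [37, 80, 110]
  BxoX (CTCTCTC, off=3): starts [99, 116, 138, 163] → cuts [102, 119, 141, 166]
  OquIX (CTTCAT, off=4): starts [16, 43, 62, 88, 126, 172] → cuts [20, 47, 66, 92, 130, 176]
  JekIV (ACGCTAT, off=7): starts [27, 52, 181] → cuts [5, 34, 59]

Pooled cuts: [5, 20, 34, 37, 47, 59, 66, 80, 92, 102, 110, 119, 130, 141, 152, 166, 176]

Fragments:
  5→20: 15 bp
  20→34: 14 bp
  34→37: 3 bp
  37→47: 10 bp
  47→59: 12 bp
  59→66: 7 bp
  66→80: 14 bp
  80→92: 12 bp
  92→102: 10 bp
  102→110: 8 bp
  110→119: 9 bp
  119→130: 11 bp
  130→141: 11 bp
  141→152: 11 bp
  152→166: 14 bp
  166→176: 10 bp
  176→5 (wrap): 183-176+5 = 12 bp

[3,7,8,9,10,10,10,11,11,11,12,12,12,14,14,14,15]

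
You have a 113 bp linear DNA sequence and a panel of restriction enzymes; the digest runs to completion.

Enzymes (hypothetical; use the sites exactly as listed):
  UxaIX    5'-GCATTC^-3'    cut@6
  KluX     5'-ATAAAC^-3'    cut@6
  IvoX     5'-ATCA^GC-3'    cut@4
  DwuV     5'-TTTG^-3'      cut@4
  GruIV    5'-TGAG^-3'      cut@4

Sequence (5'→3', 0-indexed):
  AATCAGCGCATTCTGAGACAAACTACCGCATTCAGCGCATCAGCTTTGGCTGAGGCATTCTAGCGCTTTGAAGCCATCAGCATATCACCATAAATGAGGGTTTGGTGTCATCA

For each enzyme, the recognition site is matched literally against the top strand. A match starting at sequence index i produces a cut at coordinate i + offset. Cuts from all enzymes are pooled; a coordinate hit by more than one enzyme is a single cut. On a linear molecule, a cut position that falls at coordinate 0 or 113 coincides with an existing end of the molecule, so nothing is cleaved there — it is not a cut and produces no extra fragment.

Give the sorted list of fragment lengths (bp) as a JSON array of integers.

[4,5,6,6,6,6,8,9,9,9,10,16,19]

Scan for sites:
  UxaIX GCATTC/6: at [7, 27, 54] ⇒ [13, 33, 60]
  KluX (ATAAAC, off=6): no sites
  IvoX ATCAGC/4: at [1, 38, 75] ⇒ [5, 42, 79]
  DwuV TTTG/4: at [44, 66, 100] ⇒ [48, 70, 104]
  GruIV TGAG/4: at [13, 50, 94] ⇒ [17, 54, 98]

All cut coordinates (distinct, sorted): [5, 13, 17, 33, 42, 48, 54, 60, 70, 79, 98, 104]

Fragment lengths:
  [0,5): 5 bp
  [5,13): 8 bp
  [13,17): 4 bp
  [17,33): 16 bp
  [33,42): 9 bp
  [42,48): 6 bp
  [48,54): 6 bp
  [54,60): 6 bp
  [60,70): 10 bp
  [70,79): 9 bp
  [79,98): 19 bp
  [98,104): 6 bp
  [104,113): 9 bp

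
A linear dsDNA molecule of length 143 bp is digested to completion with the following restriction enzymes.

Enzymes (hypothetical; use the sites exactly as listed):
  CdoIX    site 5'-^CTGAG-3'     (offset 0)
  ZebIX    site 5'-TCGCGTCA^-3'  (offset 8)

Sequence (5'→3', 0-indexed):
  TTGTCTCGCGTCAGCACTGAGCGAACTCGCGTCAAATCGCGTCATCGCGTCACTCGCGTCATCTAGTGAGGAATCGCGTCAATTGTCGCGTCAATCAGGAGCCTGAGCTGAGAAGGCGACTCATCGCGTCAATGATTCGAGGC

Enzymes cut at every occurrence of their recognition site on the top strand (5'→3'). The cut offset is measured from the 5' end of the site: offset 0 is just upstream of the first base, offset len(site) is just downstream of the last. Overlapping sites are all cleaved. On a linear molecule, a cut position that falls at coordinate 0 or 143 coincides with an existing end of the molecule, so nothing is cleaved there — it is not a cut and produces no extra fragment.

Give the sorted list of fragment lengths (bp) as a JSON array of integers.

Scan for sites:
  CdoIX CTGAG/0: at [16, 102, 107] ⇒ [16, 102, 107]
  ZebIX TCGCGTCA/8: at [5, 26, 36, 44, 53, 73, 85, 123] ⇒ [13, 34, 44, 52, 61, 81, 93, 131]

Pooled cuts: [13, 16, 34, 44, 52, 61, 81, 93, 102, 107, 131]

Fragment lengths:
  [0,13): 13 bp
  [13,16): 3 bp
  [16,34): 18 bp
  [34,44): 10 bp
  [44,52): 8 bp
  [52,61): 9 bp
  [61,81): 20 bp
  [81,93): 12 bp
  [93,102): 9 bp
  [102,107): 5 bp
  [107,131): 24 bp
  [131,143): 12 bp

[3,5,8,9,9,10,12,12,13,18,20,24]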